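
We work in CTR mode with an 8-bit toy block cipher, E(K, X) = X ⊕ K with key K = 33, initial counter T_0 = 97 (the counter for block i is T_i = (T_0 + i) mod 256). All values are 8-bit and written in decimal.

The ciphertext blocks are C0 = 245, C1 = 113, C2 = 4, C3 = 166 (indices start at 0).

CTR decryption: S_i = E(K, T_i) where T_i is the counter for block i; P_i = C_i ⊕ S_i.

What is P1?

P1: T = 98, S = E(K, T) = 67; 113 ⊕ 67 = 50.

P1 = 50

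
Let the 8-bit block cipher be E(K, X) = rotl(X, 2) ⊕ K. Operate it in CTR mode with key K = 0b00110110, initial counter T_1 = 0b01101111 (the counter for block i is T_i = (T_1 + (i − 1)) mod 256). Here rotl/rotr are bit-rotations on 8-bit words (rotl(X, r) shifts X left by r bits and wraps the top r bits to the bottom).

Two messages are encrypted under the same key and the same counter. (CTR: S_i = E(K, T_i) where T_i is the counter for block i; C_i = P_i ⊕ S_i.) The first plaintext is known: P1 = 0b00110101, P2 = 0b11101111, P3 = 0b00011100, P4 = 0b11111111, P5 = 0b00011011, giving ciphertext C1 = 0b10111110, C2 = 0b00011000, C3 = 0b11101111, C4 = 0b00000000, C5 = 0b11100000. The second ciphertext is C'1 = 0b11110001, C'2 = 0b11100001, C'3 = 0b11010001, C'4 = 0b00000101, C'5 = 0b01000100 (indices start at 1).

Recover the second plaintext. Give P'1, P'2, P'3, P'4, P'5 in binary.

In CTR with a reused counter, both messages share the same keystream S_i, so C_i ⊕ C'_i = P_i ⊕ P'_i and thus P'_i = P_i ⊕ C_i ⊕ C'_i.
P'1: 0b00110101 ⊕ 0b10111110 ⊕ 0b11110001 = 0b01111010.
P'2: 0b11101111 ⊕ 0b00011000 ⊕ 0b11100001 = 0b00010110.
P'3: 0b00011100 ⊕ 0b11101111 ⊕ 0b11010001 = 0b00100010.
P'4: 0b11111111 ⊕ 0b00000000 ⊕ 0b00000101 = 0b11111010.
P'5: 0b00011011 ⊕ 0b11100000 ⊕ 0b01000100 = 0b10111111.

P'1 = 0b01111010, P'2 = 0b00010110, P'3 = 0b00100010, P'4 = 0b11111010, P'5 = 0b10111111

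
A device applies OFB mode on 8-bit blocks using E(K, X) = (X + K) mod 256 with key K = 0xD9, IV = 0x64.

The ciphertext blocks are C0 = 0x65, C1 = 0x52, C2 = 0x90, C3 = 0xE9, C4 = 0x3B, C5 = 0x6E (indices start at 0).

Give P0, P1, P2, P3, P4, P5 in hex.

OFB decryption: S_i = E(K, S_{i−1}) with S_{−1} = IV; P_i = C_i ⊕ S_i.
P0: S = E(K, 0x64) = 0x3D; 0x65 ⊕ 0x3D = 0x58.
P1: S = E(K, 0x3D) = 0x16; 0x52 ⊕ 0x16 = 0x44.
P2: S = E(K, 0x16) = 0xEF; 0x90 ⊕ 0xEF = 0x7F.
P3: S = E(K, 0xEF) = 0xC8; 0xE9 ⊕ 0xC8 = 0x21.
P4: S = E(K, 0xC8) = 0xA1; 0x3B ⊕ 0xA1 = 0x9A.
P5: S = E(K, 0xA1) = 0x7A; 0x6E ⊕ 0x7A = 0x14.

P0 = 0x58, P1 = 0x44, P2 = 0x7F, P3 = 0x21, P4 = 0x9A, P5 = 0x14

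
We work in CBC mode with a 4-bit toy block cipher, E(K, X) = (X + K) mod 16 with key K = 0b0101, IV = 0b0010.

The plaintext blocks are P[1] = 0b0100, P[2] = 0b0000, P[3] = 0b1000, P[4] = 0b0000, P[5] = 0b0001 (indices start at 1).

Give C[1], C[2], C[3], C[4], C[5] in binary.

C[1] = 0b1011, C[2] = 0b0000, C[3] = 0b1101, C[4] = 0b0010, C[5] = 0b1000

CBC encryption: C_i = E(K, P_i ⊕ C_{i−1}), with C_{0} = IV.
C[1]: P[1] ⊕ 0b0010 = 0b0110; E(K, 0b0110) = 0b1011.
C[2]: P[2] ⊕ 0b1011 = 0b1011; E(K, 0b1011) = 0b0000.
C[3]: P[3] ⊕ 0b0000 = 0b1000; E(K, 0b1000) = 0b1101.
C[4]: P[4] ⊕ 0b1101 = 0b1101; E(K, 0b1101) = 0b0010.
C[5]: P[5] ⊕ 0b0010 = 0b0011; E(K, 0b0011) = 0b1000.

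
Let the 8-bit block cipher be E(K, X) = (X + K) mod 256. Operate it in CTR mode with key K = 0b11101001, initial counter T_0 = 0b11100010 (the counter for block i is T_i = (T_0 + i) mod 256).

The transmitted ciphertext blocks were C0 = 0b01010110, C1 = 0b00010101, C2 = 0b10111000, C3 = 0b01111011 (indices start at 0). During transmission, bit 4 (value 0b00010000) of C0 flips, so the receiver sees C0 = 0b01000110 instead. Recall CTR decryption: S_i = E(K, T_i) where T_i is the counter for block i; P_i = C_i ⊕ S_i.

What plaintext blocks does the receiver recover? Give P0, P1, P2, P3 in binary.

Only C0 changed, to 0b01000110. In CTR, a change in C_i flips the same bit in P_i only; the keystream is unaffected. Decrypting the received ciphertext:
P0: T = 0b11100010, S = E(K, T) = 0b11001011; 0b01000110 ⊕ 0b11001011 = 0b10001101.
P1: T = 0b11100011, S = E(K, T) = 0b11001100; 0b00010101 ⊕ 0b11001100 = 0b11011001.
P2: T = 0b11100100, S = E(K, T) = 0b11001101; 0b10111000 ⊕ 0b11001101 = 0b01110101.
P3: T = 0b11100101, S = E(K, T) = 0b11001110; 0b01111011 ⊕ 0b11001110 = 0b10110101.
Blocks that differ from the original plaintext: P0.

P0 = 0b10001101, P1 = 0b11011001, P2 = 0b01110101, P3 = 0b10110101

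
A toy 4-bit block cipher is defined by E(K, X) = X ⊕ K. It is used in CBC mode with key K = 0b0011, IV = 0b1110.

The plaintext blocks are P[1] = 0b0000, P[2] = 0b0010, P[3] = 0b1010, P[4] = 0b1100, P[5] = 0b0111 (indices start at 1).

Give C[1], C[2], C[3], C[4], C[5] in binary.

C[1] = 0b1101, C[2] = 0b1100, C[3] = 0b0101, C[4] = 0b1010, C[5] = 0b1110

CBC encryption: C_i = E(K, P_i ⊕ C_{i−1}), with C_{0} = IV.
C[1]: P[1] ⊕ 0b1110 = 0b1110; E(K, 0b1110) = 0b1101.
C[2]: P[2] ⊕ 0b1101 = 0b1111; E(K, 0b1111) = 0b1100.
C[3]: P[3] ⊕ 0b1100 = 0b0110; E(K, 0b0110) = 0b0101.
C[4]: P[4] ⊕ 0b0101 = 0b1001; E(K, 0b1001) = 0b1010.
C[5]: P[5] ⊕ 0b1010 = 0b1101; E(K, 0b1101) = 0b1110.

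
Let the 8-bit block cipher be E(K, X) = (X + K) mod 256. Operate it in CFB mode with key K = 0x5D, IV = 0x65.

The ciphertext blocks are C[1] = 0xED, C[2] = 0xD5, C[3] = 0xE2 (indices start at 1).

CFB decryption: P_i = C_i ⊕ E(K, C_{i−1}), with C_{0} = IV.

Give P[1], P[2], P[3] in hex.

P[1] = 0x2F, P[2] = 0x9F, P[3] = 0xD0

P[1]: E(K, 0x65) = 0xC2; 0xED ⊕ 0xC2 = 0x2F.
P[2]: E(K, 0xED) = 0x4A; 0xD5 ⊕ 0x4A = 0x9F.
P[3]: E(K, 0xD5) = 0x32; 0xE2 ⊕ 0x32 = 0xD0.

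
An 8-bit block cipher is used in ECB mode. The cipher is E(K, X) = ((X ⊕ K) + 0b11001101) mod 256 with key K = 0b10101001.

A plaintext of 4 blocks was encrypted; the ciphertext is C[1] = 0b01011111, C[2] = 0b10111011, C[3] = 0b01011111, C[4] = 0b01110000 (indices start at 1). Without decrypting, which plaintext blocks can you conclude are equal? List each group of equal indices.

P[1] = P[3]

ECB encrypts each block independently with the same key, so equal ciphertext blocks imply equal plaintext blocks.
C[1] = C[3] = 0b01011111, so P[1] = P[3].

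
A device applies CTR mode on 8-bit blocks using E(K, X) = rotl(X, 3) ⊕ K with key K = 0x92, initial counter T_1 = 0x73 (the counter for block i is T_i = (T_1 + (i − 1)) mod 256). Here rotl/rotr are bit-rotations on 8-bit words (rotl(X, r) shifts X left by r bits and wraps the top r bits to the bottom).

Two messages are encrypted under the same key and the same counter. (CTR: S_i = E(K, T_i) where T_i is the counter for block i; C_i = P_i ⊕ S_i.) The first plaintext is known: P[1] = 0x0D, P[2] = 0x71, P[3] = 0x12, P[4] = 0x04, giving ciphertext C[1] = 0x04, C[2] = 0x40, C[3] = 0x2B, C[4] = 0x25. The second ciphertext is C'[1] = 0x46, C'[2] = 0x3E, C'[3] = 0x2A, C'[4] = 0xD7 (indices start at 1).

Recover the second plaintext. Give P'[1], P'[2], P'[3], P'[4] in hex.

In CTR with a reused counter, both messages share the same keystream S_i, so C_i ⊕ C'_i = P_i ⊕ P'_i and thus P'_i = P_i ⊕ C_i ⊕ C'_i.
P'[1]: 0x0D ⊕ 0x04 ⊕ 0x46 = 0x4F.
P'[2]: 0x71 ⊕ 0x40 ⊕ 0x3E = 0x0F.
P'[3]: 0x12 ⊕ 0x2B ⊕ 0x2A = 0x13.
P'[4]: 0x04 ⊕ 0x25 ⊕ 0xD7 = 0xF6.

P'[1] = 0x4F, P'[2] = 0x0F, P'[3] = 0x13, P'[4] = 0xF6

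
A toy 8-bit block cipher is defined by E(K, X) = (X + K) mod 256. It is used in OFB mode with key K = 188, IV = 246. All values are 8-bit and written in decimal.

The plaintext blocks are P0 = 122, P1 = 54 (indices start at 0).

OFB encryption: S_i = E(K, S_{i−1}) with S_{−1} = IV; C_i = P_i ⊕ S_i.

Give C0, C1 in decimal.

C0: S = E(K, 246) = 178; 122 ⊕ 178 = 200.
C1: S = E(K, 178) = 110; 54 ⊕ 110 = 88.

C0 = 200, C1 = 88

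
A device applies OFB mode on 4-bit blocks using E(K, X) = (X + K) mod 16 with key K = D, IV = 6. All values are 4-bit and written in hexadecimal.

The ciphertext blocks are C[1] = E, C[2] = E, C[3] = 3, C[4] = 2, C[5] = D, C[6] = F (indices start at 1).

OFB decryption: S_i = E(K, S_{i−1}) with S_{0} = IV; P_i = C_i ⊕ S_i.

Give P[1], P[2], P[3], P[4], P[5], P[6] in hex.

P[1] = D, P[2] = E, P[3] = E, P[4] = 8, P[5] = A, P[6] = B

P[1]: S = E(K, 6) = 3; E ⊕ 3 = D.
P[2]: S = E(K, 3) = 0; E ⊕ 0 = E.
P[3]: S = E(K, 0) = D; 3 ⊕ D = E.
P[4]: S = E(K, D) = A; 2 ⊕ A = 8.
P[5]: S = E(K, A) = 7; D ⊕ 7 = A.
P[6]: S = E(K, 7) = 4; F ⊕ 4 = B.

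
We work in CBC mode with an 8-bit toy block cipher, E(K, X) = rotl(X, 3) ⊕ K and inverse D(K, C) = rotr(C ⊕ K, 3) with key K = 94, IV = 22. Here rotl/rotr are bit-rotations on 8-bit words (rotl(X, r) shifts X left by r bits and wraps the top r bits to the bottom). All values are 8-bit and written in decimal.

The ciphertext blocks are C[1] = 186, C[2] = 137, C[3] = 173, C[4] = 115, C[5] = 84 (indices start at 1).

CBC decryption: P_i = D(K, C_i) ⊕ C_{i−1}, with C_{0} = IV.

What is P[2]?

P[2]: D(K, 137) = 250; 250 ⊕ 186 = 64.

P[2] = 64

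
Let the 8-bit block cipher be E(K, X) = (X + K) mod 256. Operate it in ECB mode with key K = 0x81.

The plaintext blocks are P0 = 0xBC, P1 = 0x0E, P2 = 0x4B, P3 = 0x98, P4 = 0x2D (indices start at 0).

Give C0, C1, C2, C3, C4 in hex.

ECB encryption: C_i = E(K, P_i).
C0: E(K, 0xBC) = 0x3D.
C1: E(K, 0x0E) = 0x8F.
C2: E(K, 0x4B) = 0xCC.
C3: E(K, 0x98) = 0x19.
C4: E(K, 0x2D) = 0xAE.

C0 = 0x3D, C1 = 0x8F, C2 = 0xCC, C3 = 0x19, C4 = 0xAE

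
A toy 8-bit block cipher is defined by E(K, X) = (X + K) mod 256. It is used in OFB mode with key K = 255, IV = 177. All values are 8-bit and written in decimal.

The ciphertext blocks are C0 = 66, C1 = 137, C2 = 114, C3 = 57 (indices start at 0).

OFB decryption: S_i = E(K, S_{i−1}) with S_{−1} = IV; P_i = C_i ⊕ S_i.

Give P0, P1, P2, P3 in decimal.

P0: S = E(K, 177) = 176; 66 ⊕ 176 = 242.
P1: S = E(K, 176) = 175; 137 ⊕ 175 = 38.
P2: S = E(K, 175) = 174; 114 ⊕ 174 = 220.
P3: S = E(K, 174) = 173; 57 ⊕ 173 = 148.

P0 = 242, P1 = 38, P2 = 220, P3 = 148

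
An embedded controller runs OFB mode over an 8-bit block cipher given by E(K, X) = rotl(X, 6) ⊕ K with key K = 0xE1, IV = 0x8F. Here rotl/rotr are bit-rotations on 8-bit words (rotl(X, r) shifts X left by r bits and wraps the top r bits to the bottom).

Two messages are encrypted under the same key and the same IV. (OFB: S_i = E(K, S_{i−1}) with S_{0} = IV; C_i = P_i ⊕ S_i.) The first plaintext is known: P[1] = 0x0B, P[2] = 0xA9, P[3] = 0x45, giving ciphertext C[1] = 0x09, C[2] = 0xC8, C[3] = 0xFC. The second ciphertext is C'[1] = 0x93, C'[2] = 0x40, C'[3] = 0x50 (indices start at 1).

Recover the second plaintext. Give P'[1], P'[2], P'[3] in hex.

P'[1] = 0x91, P'[2] = 0x21, P'[3] = 0xE9

In OFB with a reused IV, both messages share the same keystream S_i, so C_i ⊕ C'_i = P_i ⊕ P'_i and thus P'_i = P_i ⊕ C_i ⊕ C'_i.
P'[1]: 0x0B ⊕ 0x09 ⊕ 0x93 = 0x91.
P'[2]: 0xA9 ⊕ 0xC8 ⊕ 0x40 = 0x21.
P'[3]: 0x45 ⊕ 0xFC ⊕ 0x50 = 0xE9.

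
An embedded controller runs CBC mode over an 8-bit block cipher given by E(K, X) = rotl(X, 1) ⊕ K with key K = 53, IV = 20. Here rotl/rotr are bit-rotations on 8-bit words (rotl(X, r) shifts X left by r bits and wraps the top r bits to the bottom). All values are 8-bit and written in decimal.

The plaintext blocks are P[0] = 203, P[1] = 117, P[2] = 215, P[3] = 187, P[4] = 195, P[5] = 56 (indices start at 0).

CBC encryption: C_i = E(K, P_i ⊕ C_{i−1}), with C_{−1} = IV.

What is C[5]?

C[0]: P[0] ⊕ 20 = 223; E(K, 223) = 138.
C[1]: P[1] ⊕ 138 = 255; E(K, 255) = 202.
C[2]: P[2] ⊕ 202 = 29; E(K, 29) = 15.
C[3]: P[3] ⊕ 15 = 180; E(K, 180) = 92.
C[4]: P[4] ⊕ 92 = 159; E(K, 159) = 10.
C[5]: P[5] ⊕ 10 = 50; E(K, 50) = 81.

C[5] = 81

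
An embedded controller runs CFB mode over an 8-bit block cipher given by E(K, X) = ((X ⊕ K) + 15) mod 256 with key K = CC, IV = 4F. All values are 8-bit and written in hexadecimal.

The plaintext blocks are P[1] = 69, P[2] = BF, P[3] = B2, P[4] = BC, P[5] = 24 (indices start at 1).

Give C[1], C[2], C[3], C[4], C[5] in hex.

CFB encryption: C_i = P_i ⊕ E(K, C_{i−1}), with C_{0} = IV.
C[1]: E(K, 4F) = 98; 69 ⊕ 98 = F1.
C[2]: E(K, F1) = 52; BF ⊕ 52 = ED.
C[3]: E(K, ED) = 36; B2 ⊕ 36 = 84.
C[4]: E(K, 84) = 5D; BC ⊕ 5D = E1.
C[5]: E(K, E1) = 42; 24 ⊕ 42 = 66.

C[1] = F1, C[2] = ED, C[3] = 84, C[4] = E1, C[5] = 66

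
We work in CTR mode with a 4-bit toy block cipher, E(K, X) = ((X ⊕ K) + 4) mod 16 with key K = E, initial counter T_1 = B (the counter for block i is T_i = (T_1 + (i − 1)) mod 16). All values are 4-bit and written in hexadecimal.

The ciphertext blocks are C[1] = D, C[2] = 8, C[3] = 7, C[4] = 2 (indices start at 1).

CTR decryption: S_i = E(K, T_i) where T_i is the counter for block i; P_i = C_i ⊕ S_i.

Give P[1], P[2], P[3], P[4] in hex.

P[1]: T = B, S = E(K, T) = 9; D ⊕ 9 = 4.
P[2]: T = C, S = E(K, T) = 6; 8 ⊕ 6 = E.
P[3]: T = D, S = E(K, T) = 7; 7 ⊕ 7 = 0.
P[4]: T = E, S = E(K, T) = 4; 2 ⊕ 4 = 6.

P[1] = 4, P[2] = E, P[3] = 0, P[4] = 6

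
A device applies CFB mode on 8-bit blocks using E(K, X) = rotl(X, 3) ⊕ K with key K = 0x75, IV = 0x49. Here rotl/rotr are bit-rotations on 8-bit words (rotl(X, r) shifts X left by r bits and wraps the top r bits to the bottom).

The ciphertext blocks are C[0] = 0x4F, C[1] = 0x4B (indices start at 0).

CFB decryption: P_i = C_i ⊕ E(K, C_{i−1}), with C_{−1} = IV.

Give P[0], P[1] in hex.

P[0]: E(K, 0x49) = 0x3F; 0x4F ⊕ 0x3F = 0x70.
P[1]: E(K, 0x4F) = 0x0F; 0x4B ⊕ 0x0F = 0x44.

P[0] = 0x70, P[1] = 0x44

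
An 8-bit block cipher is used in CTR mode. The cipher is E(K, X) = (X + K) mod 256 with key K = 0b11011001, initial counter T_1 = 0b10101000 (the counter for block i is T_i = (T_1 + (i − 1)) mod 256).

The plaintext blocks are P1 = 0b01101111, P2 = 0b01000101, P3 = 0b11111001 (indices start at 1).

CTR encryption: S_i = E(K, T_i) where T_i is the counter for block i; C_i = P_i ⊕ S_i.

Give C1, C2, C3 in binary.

C1: T = 0b10101000, S = E(K, T) = 0b10000001; 0b01101111 ⊕ 0b10000001 = 0b11101110.
C2: T = 0b10101001, S = E(K, T) = 0b10000010; 0b01000101 ⊕ 0b10000010 = 0b11000111.
C3: T = 0b10101010, S = E(K, T) = 0b10000011; 0b11111001 ⊕ 0b10000011 = 0b01111010.

C1 = 0b11101110, C2 = 0b11000111, C3 = 0b01111010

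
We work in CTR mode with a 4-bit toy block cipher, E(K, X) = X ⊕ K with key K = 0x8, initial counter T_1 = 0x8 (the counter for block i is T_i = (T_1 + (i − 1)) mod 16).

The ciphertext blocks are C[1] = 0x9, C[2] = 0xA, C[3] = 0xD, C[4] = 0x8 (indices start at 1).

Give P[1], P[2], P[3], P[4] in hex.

CTR decryption: S_i = E(K, T_i) where T_i is the counter for block i; P_i = C_i ⊕ S_i.
P[1]: T = 0x8, S = E(K, T) = 0x0; 0x9 ⊕ 0x0 = 0x9.
P[2]: T = 0x9, S = E(K, T) = 0x1; 0xA ⊕ 0x1 = 0xB.
P[3]: T = 0xA, S = E(K, T) = 0x2; 0xD ⊕ 0x2 = 0xF.
P[4]: T = 0xB, S = E(K, T) = 0x3; 0x8 ⊕ 0x3 = 0xB.

P[1] = 0x9, P[2] = 0xB, P[3] = 0xF, P[4] = 0xB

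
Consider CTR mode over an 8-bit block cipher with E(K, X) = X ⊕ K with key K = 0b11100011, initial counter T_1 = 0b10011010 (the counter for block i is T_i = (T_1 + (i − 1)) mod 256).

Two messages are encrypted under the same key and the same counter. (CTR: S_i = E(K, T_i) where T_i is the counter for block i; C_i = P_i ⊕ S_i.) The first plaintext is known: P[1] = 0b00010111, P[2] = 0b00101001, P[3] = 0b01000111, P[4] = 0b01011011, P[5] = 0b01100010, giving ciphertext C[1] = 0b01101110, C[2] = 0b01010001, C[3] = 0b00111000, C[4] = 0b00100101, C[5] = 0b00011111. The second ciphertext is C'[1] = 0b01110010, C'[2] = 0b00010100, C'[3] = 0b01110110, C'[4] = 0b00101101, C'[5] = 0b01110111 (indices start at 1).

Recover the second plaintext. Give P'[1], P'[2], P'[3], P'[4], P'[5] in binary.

In CTR with a reused counter, both messages share the same keystream S_i, so C_i ⊕ C'_i = P_i ⊕ P'_i and thus P'_i = P_i ⊕ C_i ⊕ C'_i.
P'[1]: 0b00010111 ⊕ 0b01101110 ⊕ 0b01110010 = 0b00001011.
P'[2]: 0b00101001 ⊕ 0b01010001 ⊕ 0b00010100 = 0b01101100.
P'[3]: 0b01000111 ⊕ 0b00111000 ⊕ 0b01110110 = 0b00001001.
P'[4]: 0b01011011 ⊕ 0b00100101 ⊕ 0b00101101 = 0b01010011.
P'[5]: 0b01100010 ⊕ 0b00011111 ⊕ 0b01110111 = 0b00001010.

P'[1] = 0b00001011, P'[2] = 0b01101100, P'[3] = 0b00001001, P'[4] = 0b01010011, P'[5] = 0b00001010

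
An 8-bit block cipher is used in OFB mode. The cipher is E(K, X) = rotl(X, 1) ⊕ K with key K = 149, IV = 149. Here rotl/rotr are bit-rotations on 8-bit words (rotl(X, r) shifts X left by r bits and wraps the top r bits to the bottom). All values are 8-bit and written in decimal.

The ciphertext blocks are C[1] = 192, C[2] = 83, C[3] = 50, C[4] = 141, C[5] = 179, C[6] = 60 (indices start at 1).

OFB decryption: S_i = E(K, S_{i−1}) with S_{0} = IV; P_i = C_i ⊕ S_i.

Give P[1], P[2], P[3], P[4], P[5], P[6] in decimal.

P[1]: S = E(K, 149) = 190; 192 ⊕ 190 = 126.
P[2]: S = E(K, 190) = 232; 83 ⊕ 232 = 187.
P[3]: S = E(K, 232) = 68; 50 ⊕ 68 = 118.
P[4]: S = E(K, 68) = 29; 141 ⊕ 29 = 144.
P[5]: S = E(K, 29) = 175; 179 ⊕ 175 = 28.
P[6]: S = E(K, 175) = 202; 60 ⊕ 202 = 246.

P[1] = 126, P[2] = 187, P[3] = 118, P[4] = 144, P[5] = 28, P[6] = 246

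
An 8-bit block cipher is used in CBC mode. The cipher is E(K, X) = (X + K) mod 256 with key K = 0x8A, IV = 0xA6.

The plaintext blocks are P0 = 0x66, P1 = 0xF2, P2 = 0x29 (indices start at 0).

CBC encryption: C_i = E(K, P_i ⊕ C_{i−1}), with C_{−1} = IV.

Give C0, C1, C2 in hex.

C0 = 0x4A, C1 = 0x42, C2 = 0xF5

C0: P0 ⊕ 0xA6 = 0xC0; E(K, 0xC0) = 0x4A.
C1: P1 ⊕ 0x4A = 0xB8; E(K, 0xB8) = 0x42.
C2: P2 ⊕ 0x42 = 0x6B; E(K, 0x6B) = 0xF5.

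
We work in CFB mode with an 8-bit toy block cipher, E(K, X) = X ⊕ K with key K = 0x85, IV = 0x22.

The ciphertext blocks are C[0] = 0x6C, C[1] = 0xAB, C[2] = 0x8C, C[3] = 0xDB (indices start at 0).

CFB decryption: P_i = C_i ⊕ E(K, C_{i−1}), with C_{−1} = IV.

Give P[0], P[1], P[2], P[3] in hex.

P[0] = 0xCB, P[1] = 0x42, P[2] = 0xA2, P[3] = 0xD2

P[0]: E(K, 0x22) = 0xA7; 0x6C ⊕ 0xA7 = 0xCB.
P[1]: E(K, 0x6C) = 0xE9; 0xAB ⊕ 0xE9 = 0x42.
P[2]: E(K, 0xAB) = 0x2E; 0x8C ⊕ 0x2E = 0xA2.
P[3]: E(K, 0x8C) = 0x09; 0xDB ⊕ 0x09 = 0xD2.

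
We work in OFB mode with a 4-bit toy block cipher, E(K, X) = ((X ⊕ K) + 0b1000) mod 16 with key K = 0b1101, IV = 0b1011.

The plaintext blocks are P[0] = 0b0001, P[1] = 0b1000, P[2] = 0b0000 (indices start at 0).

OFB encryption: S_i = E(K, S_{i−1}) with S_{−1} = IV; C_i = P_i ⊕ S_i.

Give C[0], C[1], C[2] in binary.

C[0]: S = E(K, 0b1011) = 0b1110; 0b0001 ⊕ 0b1110 = 0b1111.
C[1]: S = E(K, 0b1110) = 0b1011; 0b1000 ⊕ 0b1011 = 0b0011.
C[2]: S = E(K, 0b1011) = 0b1110; 0b0000 ⊕ 0b1110 = 0b1110.

C[0] = 0b1111, C[1] = 0b0011, C[2] = 0b1110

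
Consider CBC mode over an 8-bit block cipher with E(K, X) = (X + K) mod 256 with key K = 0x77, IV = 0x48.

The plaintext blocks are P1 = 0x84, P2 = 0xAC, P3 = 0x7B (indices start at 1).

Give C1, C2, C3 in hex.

CBC encryption: C_i = E(K, P_i ⊕ C_{i−1}), with C_{0} = IV.
C1: P1 ⊕ 0x48 = 0xCC; E(K, 0xCC) = 0x43.
C2: P2 ⊕ 0x43 = 0xEF; E(K, 0xEF) = 0x66.
C3: P3 ⊕ 0x66 = 0x1D; E(K, 0x1D) = 0x94.

C1 = 0x43, C2 = 0x66, C3 = 0x94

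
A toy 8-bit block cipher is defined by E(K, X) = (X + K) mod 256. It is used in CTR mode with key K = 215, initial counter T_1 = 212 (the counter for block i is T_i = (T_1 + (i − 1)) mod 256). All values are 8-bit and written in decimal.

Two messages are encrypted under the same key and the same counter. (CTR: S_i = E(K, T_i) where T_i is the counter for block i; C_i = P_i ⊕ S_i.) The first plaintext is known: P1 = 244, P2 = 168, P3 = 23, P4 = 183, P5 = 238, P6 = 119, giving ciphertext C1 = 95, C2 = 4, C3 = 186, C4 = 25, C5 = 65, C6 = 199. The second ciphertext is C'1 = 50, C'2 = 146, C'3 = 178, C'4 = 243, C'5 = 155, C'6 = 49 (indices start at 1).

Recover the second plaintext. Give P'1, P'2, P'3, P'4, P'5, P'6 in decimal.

In CTR with a reused counter, both messages share the same keystream S_i, so C_i ⊕ C'_i = P_i ⊕ P'_i and thus P'_i = P_i ⊕ C_i ⊕ C'_i.
P'1: 244 ⊕ 95 ⊕ 50 = 153.
P'2: 168 ⊕ 4 ⊕ 146 = 62.
P'3: 23 ⊕ 186 ⊕ 178 = 31.
P'4: 183 ⊕ 25 ⊕ 243 = 93.
P'5: 238 ⊕ 65 ⊕ 155 = 52.
P'6: 119 ⊕ 199 ⊕ 49 = 129.

P'1 = 153, P'2 = 62, P'3 = 31, P'4 = 93, P'5 = 52, P'6 = 129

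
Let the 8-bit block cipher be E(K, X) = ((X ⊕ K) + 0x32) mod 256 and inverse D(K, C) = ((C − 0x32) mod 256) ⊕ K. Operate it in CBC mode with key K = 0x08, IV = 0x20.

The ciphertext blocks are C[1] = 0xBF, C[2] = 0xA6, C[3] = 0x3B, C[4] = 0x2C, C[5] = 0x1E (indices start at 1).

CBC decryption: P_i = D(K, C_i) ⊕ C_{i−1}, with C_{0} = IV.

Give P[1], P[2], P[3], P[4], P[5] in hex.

P[1]: D(K, 0xBF) = 0x85; 0x85 ⊕ 0x20 = 0xA5.
P[2]: D(K, 0xA6) = 0x7C; 0x7C ⊕ 0xBF = 0xC3.
P[3]: D(K, 0x3B) = 0x01; 0x01 ⊕ 0xA6 = 0xA7.
P[4]: D(K, 0x2C) = 0xF2; 0xF2 ⊕ 0x3B = 0xC9.
P[5]: D(K, 0x1E) = 0xE4; 0xE4 ⊕ 0x2C = 0xC8.

P[1] = 0xA5, P[2] = 0xC3, P[3] = 0xA7, P[4] = 0xC9, P[5] = 0xC8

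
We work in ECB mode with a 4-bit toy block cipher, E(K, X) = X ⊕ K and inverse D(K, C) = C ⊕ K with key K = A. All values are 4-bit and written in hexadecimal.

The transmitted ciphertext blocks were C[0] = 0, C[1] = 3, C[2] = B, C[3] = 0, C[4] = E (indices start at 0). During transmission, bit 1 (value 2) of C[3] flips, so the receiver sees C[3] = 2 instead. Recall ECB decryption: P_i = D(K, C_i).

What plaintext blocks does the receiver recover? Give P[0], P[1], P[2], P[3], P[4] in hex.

Only C[3] changed, to 2. In ECB, a change in C_i affects only P_i. Decrypting the received ciphertext:
P[0]: D(K, 0) = A.
P[1]: D(K, 3) = 9.
P[2]: D(K, B) = 1.
P[3]: D(K, 2) = 8.
P[4]: D(K, E) = 4.
Blocks that differ from the original plaintext: P[3].

P[0] = A, P[1] = 9, P[2] = 1, P[3] = 8, P[4] = 4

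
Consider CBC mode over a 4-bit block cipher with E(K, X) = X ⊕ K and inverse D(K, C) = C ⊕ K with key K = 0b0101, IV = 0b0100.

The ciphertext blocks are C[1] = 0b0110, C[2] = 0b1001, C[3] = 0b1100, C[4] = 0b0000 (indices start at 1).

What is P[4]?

P[4] = 0b1001

CBC decryption: P_i = D(K, C_i) ⊕ C_{i−1}, with C_{0} = IV.
P[4]: D(K, 0b0000) = 0b0101; 0b0101 ⊕ 0b1100 = 0b1001.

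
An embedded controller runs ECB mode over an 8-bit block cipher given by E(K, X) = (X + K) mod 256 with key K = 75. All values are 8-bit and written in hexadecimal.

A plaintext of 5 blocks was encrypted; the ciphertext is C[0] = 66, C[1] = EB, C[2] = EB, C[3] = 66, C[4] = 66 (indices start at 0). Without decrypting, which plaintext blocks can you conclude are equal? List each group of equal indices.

P[0] = P[3] = P[4]; P[1] = P[2]

ECB encrypts each block independently with the same key, so equal ciphertext blocks imply equal plaintext blocks.
C[0] = C[3] = C[4] = 66, so P[0] = P[3] = P[4].
C[1] = C[2] = EB, so P[1] = P[2].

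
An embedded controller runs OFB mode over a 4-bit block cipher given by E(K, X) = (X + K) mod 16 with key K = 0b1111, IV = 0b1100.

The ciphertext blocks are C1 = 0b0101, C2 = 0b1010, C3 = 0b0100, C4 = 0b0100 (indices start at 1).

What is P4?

P4 = 0b1100

OFB decryption: S_i = E(K, S_{i−1}) with S_{0} = IV; P_i = C_i ⊕ S_i.
P1: S = E(K, 0b1100) = 0b1011; 0b0101 ⊕ 0b1011 = 0b1110.
P2: S = E(K, 0b1011) = 0b1010; 0b1010 ⊕ 0b1010 = 0b0000.
P3: S = E(K, 0b1010) = 0b1001; 0b0100 ⊕ 0b1001 = 0b1101.
P4: S = E(K, 0b1001) = 0b1000; 0b0100 ⊕ 0b1000 = 0b1100.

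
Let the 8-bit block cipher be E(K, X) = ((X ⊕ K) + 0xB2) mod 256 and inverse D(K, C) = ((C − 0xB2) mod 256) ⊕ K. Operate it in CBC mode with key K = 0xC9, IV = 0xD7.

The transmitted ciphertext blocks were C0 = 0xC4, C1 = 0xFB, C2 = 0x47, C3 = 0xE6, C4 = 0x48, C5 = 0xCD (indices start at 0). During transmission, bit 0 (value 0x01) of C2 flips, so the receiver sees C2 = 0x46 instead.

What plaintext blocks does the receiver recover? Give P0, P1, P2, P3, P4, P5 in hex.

P0 = 0x0C, P1 = 0x44, P2 = 0xA6, P3 = 0xBB, P4 = 0xB9, P5 = 0x9A

CBC decryption: P_i = D(K, C_i) ⊕ C_{i−1}, with C_{−1} = IV.
Only C2 changed, to 0x46. In CBC, a change in C_i garbles P_i and flips the same bit in P_{i+1}. Decrypting the received ciphertext:
P0: D(K, 0xC4) = 0xDB; 0xDB ⊕ 0xD7 = 0x0C.
P1: D(K, 0xFB) = 0x80; 0x80 ⊕ 0xC4 = 0x44.
P2: D(K, 0x46) = 0x5D; 0x5D ⊕ 0xFB = 0xA6.
P3: D(K, 0xE6) = 0xFD; 0xFD ⊕ 0x46 = 0xBB.
P4: D(K, 0x48) = 0x5F; 0x5F ⊕ 0xE6 = 0xB9.
P5: D(K, 0xCD) = 0xD2; 0xD2 ⊕ 0x48 = 0x9A.
Blocks that differ from the original plaintext: P2, P3.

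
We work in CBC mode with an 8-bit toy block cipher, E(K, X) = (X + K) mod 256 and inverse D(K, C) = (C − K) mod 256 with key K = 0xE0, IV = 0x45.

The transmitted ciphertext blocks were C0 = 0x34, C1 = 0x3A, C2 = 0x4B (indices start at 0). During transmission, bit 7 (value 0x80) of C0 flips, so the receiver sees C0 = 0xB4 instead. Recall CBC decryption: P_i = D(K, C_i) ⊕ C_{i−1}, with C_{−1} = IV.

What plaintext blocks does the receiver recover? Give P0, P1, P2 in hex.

Only C0 changed, to 0xB4. In CBC, a change in C_i garbles P_i and flips the same bit in P_{i+1}. Decrypting the received ciphertext:
P0: D(K, 0xB4) = 0xD4; 0xD4 ⊕ 0x45 = 0x91.
P1: D(K, 0x3A) = 0x5A; 0x5A ⊕ 0xB4 = 0xEE.
P2: D(K, 0x4B) = 0x6B; 0x6B ⊕ 0x3A = 0x51.
Blocks that differ from the original plaintext: P0, P1.

P0 = 0x91, P1 = 0xEE, P2 = 0x51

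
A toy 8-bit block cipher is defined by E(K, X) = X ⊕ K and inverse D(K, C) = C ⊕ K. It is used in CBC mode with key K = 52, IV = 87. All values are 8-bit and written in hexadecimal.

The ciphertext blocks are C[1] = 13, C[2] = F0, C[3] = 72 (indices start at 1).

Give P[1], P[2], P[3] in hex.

CBC decryption: P_i = D(K, C_i) ⊕ C_{i−1}, with C_{0} = IV.
P[1]: D(K, 13) = 41; 41 ⊕ 87 = C6.
P[2]: D(K, F0) = A2; A2 ⊕ 13 = B1.
P[3]: D(K, 72) = 20; 20 ⊕ F0 = D0.

P[1] = C6, P[2] = B1, P[3] = D0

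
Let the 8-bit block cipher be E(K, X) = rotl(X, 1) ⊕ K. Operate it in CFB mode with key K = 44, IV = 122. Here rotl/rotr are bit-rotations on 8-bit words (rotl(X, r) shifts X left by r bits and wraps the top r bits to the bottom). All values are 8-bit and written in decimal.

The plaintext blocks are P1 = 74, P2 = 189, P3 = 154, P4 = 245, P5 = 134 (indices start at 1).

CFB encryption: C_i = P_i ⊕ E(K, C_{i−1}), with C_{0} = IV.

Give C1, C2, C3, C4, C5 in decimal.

C1 = 146, C2 = 180, C3 = 223, C4 = 102, C5 = 102

C1: E(K, 122) = 216; 74 ⊕ 216 = 146.
C2: E(K, 146) = 9; 189 ⊕ 9 = 180.
C3: E(K, 180) = 69; 154 ⊕ 69 = 223.
C4: E(K, 223) = 147; 245 ⊕ 147 = 102.
C5: E(K, 102) = 224; 134 ⊕ 224 = 102.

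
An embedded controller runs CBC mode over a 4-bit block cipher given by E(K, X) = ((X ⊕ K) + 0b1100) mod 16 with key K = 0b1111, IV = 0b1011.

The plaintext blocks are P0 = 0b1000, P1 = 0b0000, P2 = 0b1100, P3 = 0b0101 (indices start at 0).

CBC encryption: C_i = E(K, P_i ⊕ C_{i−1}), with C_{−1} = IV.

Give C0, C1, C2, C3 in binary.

C0: P0 ⊕ 0b1011 = 0b0011; E(K, 0b0011) = 0b1000.
C1: P1 ⊕ 0b1000 = 0b1000; E(K, 0b1000) = 0b0011.
C2: P2 ⊕ 0b0011 = 0b1111; E(K, 0b1111) = 0b1100.
C3: P3 ⊕ 0b1100 = 0b1001; E(K, 0b1001) = 0b0010.

C0 = 0b1000, C1 = 0b0011, C2 = 0b1100, C3 = 0b0010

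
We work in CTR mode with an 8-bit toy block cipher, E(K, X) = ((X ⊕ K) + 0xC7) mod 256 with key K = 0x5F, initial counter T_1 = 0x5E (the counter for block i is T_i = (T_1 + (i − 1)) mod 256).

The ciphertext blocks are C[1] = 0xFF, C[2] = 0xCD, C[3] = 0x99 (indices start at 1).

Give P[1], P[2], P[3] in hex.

P[1] = 0x37, P[2] = 0x0A, P[3] = 0x9F

CTR decryption: S_i = E(K, T_i) where T_i is the counter for block i; P_i = C_i ⊕ S_i.
P[1]: T = 0x5E, S = E(K, T) = 0xC8; 0xFF ⊕ 0xC8 = 0x37.
P[2]: T = 0x5F, S = E(K, T) = 0xC7; 0xCD ⊕ 0xC7 = 0x0A.
P[3]: T = 0x60, S = E(K, T) = 0x06; 0x99 ⊕ 0x06 = 0x9F.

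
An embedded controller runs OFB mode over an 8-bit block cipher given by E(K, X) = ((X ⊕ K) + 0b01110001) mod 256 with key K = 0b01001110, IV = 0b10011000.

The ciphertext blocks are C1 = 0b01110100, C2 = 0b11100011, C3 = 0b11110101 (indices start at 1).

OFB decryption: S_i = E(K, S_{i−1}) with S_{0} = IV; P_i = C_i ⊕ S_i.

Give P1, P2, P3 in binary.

P1 = 0b00110011, P2 = 0b10011001, P3 = 0b01010000

P1: S = E(K, 0b10011000) = 0b01000111; 0b01110100 ⊕ 0b01000111 = 0b00110011.
P2: S = E(K, 0b01000111) = 0b01111010; 0b11100011 ⊕ 0b01111010 = 0b10011001.
P3: S = E(K, 0b01111010) = 0b10100101; 0b11110101 ⊕ 0b10100101 = 0b01010000.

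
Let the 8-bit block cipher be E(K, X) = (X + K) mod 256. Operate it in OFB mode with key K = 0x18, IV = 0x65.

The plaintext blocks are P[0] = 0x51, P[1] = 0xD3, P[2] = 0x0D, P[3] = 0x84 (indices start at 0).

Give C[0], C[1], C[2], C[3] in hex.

C[0] = 0x2C, C[1] = 0x46, C[2] = 0xA0, C[3] = 0x41

OFB encryption: S_i = E(K, S_{i−1}) with S_{−1} = IV; C_i = P_i ⊕ S_i.
C[0]: S = E(K, 0x65) = 0x7D; 0x51 ⊕ 0x7D = 0x2C.
C[1]: S = E(K, 0x7D) = 0x95; 0xD3 ⊕ 0x95 = 0x46.
C[2]: S = E(K, 0x95) = 0xAD; 0x0D ⊕ 0xAD = 0xA0.
C[3]: S = E(K, 0xAD) = 0xC5; 0x84 ⊕ 0xC5 = 0x41.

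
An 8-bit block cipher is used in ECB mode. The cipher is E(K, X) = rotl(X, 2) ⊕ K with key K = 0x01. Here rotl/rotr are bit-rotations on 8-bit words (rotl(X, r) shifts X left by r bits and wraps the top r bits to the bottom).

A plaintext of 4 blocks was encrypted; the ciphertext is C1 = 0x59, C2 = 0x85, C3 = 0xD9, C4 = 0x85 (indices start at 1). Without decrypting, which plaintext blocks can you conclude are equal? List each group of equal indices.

ECB encrypts each block independently with the same key, so equal ciphertext blocks imply equal plaintext blocks.
C2 = C4 = 0x85, so P2 = P4.

P2 = P4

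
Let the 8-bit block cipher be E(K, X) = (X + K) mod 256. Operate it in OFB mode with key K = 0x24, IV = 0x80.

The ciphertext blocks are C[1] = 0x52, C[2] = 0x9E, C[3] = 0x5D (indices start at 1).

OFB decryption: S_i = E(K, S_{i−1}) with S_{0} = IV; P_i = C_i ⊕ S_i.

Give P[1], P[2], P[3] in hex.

P[1]: S = E(K, 0x80) = 0xA4; 0x52 ⊕ 0xA4 = 0xF6.
P[2]: S = E(K, 0xA4) = 0xC8; 0x9E ⊕ 0xC8 = 0x56.
P[3]: S = E(K, 0xC8) = 0xEC; 0x5D ⊕ 0xEC = 0xB1.

P[1] = 0xF6, P[2] = 0x56, P[3] = 0xB1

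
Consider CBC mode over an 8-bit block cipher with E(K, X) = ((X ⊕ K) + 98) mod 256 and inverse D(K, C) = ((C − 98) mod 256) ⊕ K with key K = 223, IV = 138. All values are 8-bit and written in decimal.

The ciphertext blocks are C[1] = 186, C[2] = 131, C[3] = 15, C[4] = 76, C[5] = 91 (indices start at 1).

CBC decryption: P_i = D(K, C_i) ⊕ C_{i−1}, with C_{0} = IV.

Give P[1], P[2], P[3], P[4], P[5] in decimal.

P[1] = 13, P[2] = 68, P[3] = 241, P[4] = 58, P[5] = 106

P[1]: D(K, 186) = 135; 135 ⊕ 138 = 13.
P[2]: D(K, 131) = 254; 254 ⊕ 186 = 68.
P[3]: D(K, 15) = 114; 114 ⊕ 131 = 241.
P[4]: D(K, 76) = 53; 53 ⊕ 15 = 58.
P[5]: D(K, 91) = 38; 38 ⊕ 76 = 106.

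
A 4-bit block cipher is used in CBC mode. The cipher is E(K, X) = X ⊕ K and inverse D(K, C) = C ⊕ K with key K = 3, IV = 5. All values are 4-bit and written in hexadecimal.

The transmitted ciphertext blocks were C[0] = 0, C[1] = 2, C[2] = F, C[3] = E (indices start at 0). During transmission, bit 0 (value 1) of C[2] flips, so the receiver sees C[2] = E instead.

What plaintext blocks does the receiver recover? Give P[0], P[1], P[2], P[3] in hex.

P[0] = 6, P[1] = 1, P[2] = F, P[3] = 3

CBC decryption: P_i = D(K, C_i) ⊕ C_{i−1}, with C_{−1} = IV.
Only C[2] changed, to E. In CBC, a change in C_i garbles P_i and flips the same bit in P_{i+1}. Decrypting the received ciphertext:
P[0]: D(K, 0) = 3; 3 ⊕ 5 = 6.
P[1]: D(K, 2) = 1; 1 ⊕ 0 = 1.
P[2]: D(K, E) = D; D ⊕ 2 = F.
P[3]: D(K, E) = D; D ⊕ E = 3.
Blocks that differ from the original plaintext: P[2], P[3].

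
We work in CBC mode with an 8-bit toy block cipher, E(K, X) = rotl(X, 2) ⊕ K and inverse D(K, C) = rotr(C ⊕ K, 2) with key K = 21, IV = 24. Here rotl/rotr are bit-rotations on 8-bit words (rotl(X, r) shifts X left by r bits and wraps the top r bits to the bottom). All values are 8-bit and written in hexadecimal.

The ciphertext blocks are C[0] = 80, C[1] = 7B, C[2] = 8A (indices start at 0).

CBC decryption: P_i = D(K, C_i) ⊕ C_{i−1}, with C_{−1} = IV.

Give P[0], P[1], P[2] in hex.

P[0] = 4C, P[1] = 16, P[2] = 91

P[0]: D(K, 80) = 68; 68 ⊕ 24 = 4C.
P[1]: D(K, 7B) = 96; 96 ⊕ 80 = 16.
P[2]: D(K, 8A) = EA; EA ⊕ 7B = 91.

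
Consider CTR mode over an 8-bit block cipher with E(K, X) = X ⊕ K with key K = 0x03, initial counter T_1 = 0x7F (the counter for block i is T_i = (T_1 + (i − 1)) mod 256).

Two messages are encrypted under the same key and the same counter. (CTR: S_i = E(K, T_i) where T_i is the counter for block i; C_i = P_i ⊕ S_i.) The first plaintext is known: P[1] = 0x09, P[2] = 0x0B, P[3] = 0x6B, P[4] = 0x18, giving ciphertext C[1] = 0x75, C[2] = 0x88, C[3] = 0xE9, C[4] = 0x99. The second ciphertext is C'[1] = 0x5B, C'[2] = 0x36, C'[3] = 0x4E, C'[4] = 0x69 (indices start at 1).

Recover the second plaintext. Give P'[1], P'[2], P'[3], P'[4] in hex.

P'[1] = 0x27, P'[2] = 0xB5, P'[3] = 0xCC, P'[4] = 0xE8

In CTR with a reused counter, both messages share the same keystream S_i, so C_i ⊕ C'_i = P_i ⊕ P'_i and thus P'_i = P_i ⊕ C_i ⊕ C'_i.
P'[1]: 0x09 ⊕ 0x75 ⊕ 0x5B = 0x27.
P'[2]: 0x0B ⊕ 0x88 ⊕ 0x36 = 0xB5.
P'[3]: 0x6B ⊕ 0xE9 ⊕ 0x4E = 0xCC.
P'[4]: 0x18 ⊕ 0x99 ⊕ 0x69 = 0xE8.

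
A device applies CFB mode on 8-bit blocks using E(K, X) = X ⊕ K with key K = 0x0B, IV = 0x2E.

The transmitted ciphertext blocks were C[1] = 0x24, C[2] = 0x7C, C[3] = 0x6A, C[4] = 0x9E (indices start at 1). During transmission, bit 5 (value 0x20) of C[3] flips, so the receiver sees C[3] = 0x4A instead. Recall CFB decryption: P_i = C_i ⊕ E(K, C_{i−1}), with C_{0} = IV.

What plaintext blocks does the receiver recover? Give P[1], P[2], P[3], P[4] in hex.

P[1] = 0x01, P[2] = 0x53, P[3] = 0x3D, P[4] = 0xDF

Only C[3] changed, to 0x4A. In CFB, a change in C_i flips the same bit in P_i and garbles P_{i+1}. Decrypting the received ciphertext:
P[1]: E(K, 0x2E) = 0x25; 0x24 ⊕ 0x25 = 0x01.
P[2]: E(K, 0x24) = 0x2F; 0x7C ⊕ 0x2F = 0x53.
P[3]: E(K, 0x7C) = 0x77; 0x4A ⊕ 0x77 = 0x3D.
P[4]: E(K, 0x4A) = 0x41; 0x9E ⊕ 0x41 = 0xDF.
Blocks that differ from the original plaintext: P[3], P[4].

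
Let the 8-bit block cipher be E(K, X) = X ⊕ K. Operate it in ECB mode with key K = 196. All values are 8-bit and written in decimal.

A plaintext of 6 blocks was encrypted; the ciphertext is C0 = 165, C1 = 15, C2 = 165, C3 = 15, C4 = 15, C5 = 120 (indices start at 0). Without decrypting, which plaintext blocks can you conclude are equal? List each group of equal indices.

ECB encrypts each block independently with the same key, so equal ciphertext blocks imply equal plaintext blocks.
C0 = C2 = 165, so P0 = P2.
C1 = C3 = C4 = 15, so P1 = P3 = P4.

P0 = P2; P1 = P3 = P4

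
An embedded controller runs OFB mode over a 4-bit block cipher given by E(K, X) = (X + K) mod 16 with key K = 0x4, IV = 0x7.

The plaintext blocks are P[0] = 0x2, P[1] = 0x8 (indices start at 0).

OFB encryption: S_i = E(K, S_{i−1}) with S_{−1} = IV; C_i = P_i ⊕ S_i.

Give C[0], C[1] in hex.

C[0] = 0x9, C[1] = 0x7

C[0]: S = E(K, 0x7) = 0xB; 0x2 ⊕ 0xB = 0x9.
C[1]: S = E(K, 0xB) = 0xF; 0x8 ⊕ 0xF = 0x7.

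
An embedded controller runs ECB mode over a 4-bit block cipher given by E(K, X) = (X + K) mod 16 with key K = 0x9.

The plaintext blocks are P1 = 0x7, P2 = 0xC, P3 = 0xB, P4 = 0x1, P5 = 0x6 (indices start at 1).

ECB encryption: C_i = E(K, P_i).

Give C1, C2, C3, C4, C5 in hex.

C1: E(K, 0x7) = 0x0.
C2: E(K, 0xC) = 0x5.
C3: E(K, 0xB) = 0x4.
C4: E(K, 0x1) = 0xA.
C5: E(K, 0x6) = 0xF.

C1 = 0x0, C2 = 0x5, C3 = 0x4, C4 = 0xA, C5 = 0xF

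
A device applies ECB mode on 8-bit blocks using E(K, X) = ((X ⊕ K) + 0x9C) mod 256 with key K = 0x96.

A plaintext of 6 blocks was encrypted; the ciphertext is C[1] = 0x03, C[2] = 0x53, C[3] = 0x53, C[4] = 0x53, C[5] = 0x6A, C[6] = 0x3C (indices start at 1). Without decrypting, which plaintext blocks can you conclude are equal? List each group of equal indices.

ECB encrypts each block independently with the same key, so equal ciphertext blocks imply equal plaintext blocks.
C[2] = C[3] = C[4] = 0x53, so P[2] = P[3] = P[4].

P[2] = P[3] = P[4]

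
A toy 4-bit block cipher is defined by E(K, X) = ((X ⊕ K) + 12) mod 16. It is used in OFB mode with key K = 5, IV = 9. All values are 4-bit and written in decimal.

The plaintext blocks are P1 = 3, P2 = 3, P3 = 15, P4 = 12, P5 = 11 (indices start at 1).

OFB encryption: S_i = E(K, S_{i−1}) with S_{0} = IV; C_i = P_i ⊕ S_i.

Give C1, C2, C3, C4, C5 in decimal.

C1 = 11, C2 = 10, C3 = 7, C4 = 5, C5 = 3

C1: S = E(K, 9) = 8; 3 ⊕ 8 = 11.
C2: S = E(K, 8) = 9; 3 ⊕ 9 = 10.
C3: S = E(K, 9) = 8; 15 ⊕ 8 = 7.
C4: S = E(K, 8) = 9; 12 ⊕ 9 = 5.
C5: S = E(K, 9) = 8; 11 ⊕ 8 = 3.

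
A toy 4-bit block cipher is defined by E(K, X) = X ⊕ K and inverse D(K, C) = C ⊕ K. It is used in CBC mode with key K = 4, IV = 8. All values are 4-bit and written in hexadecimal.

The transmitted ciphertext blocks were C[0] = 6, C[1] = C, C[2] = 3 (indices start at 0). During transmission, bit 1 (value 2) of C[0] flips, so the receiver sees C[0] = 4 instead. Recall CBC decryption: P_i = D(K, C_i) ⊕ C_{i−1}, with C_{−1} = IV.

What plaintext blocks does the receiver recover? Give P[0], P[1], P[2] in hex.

P[0] = 8, P[1] = C, P[2] = B

Only C[0] changed, to 4. In CBC, a change in C_i garbles P_i and flips the same bit in P_{i+1}. Decrypting the received ciphertext:
P[0]: D(K, 4) = 0; 0 ⊕ 8 = 8.
P[1]: D(K, C) = 8; 8 ⊕ 4 = C.
P[2]: D(K, 3) = 7; 7 ⊕ C = B.
Blocks that differ from the original plaintext: P[0], P[1].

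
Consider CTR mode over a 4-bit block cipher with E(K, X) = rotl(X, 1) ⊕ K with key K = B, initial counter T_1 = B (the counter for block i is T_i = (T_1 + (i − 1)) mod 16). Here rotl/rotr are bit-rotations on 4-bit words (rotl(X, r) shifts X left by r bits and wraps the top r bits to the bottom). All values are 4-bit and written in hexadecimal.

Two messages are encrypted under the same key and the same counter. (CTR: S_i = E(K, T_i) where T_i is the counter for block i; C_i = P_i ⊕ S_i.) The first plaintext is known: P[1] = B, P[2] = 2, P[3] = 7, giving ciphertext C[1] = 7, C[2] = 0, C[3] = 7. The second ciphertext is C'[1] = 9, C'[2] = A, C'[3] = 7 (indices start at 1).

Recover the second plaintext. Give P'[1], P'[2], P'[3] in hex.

In CTR with a reused counter, both messages share the same keystream S_i, so C_i ⊕ C'_i = P_i ⊕ P'_i and thus P'_i = P_i ⊕ C_i ⊕ C'_i.
P'[1]: B ⊕ 7 ⊕ 9 = 5.
P'[2]: 2 ⊕ 0 ⊕ A = 8.
P'[3]: 7 ⊕ 7 ⊕ 7 = 7.

P'[1] = 5, P'[2] = 8, P'[3] = 7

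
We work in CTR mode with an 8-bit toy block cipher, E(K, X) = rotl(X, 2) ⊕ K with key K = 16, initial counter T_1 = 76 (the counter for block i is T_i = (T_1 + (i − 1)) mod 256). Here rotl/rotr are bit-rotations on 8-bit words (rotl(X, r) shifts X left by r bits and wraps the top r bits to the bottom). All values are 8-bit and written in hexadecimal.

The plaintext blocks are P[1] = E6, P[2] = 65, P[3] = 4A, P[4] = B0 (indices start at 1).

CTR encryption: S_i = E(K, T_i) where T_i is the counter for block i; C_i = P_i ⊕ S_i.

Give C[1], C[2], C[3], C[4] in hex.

C[1] = 29, C[2] = AE, C[3] = BD, C[4] = 43

C[1]: T = 76, S = E(K, T) = CF; E6 ⊕ CF = 29.
C[2]: T = 77, S = E(K, T) = CB; 65 ⊕ CB = AE.
C[3]: T = 78, S = E(K, T) = F7; 4A ⊕ F7 = BD.
C[4]: T = 79, S = E(K, T) = F3; B0 ⊕ F3 = 43.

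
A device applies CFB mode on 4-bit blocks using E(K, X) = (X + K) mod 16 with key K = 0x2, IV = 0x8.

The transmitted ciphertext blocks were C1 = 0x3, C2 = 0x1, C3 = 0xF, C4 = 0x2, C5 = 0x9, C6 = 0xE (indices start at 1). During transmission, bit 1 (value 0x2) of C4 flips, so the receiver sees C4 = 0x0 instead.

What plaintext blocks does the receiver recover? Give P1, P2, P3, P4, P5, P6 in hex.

P1 = 0x9, P2 = 0x4, P3 = 0xC, P4 = 0x1, P5 = 0xB, P6 = 0x5

CFB decryption: P_i = C_i ⊕ E(K, C_{i−1}), with C_{0} = IV.
Only C4 changed, to 0x0. In CFB, a change in C_i flips the same bit in P_i and garbles P_{i+1}. Decrypting the received ciphertext:
P1: E(K, 0x8) = 0xA; 0x3 ⊕ 0xA = 0x9.
P2: E(K, 0x3) = 0x5; 0x1 ⊕ 0x5 = 0x4.
P3: E(K, 0x1) = 0x3; 0xF ⊕ 0x3 = 0xC.
P4: E(K, 0xF) = 0x1; 0x0 ⊕ 0x1 = 0x1.
P5: E(K, 0x0) = 0x2; 0x9 ⊕ 0x2 = 0xB.
P6: E(K, 0x9) = 0xB; 0xE ⊕ 0xB = 0x5.
Blocks that differ from the original plaintext: P4, P5.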